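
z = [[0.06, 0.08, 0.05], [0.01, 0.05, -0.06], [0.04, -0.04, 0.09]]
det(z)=-0.000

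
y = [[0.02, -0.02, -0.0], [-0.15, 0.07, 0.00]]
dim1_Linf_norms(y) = [0.02, 0.15]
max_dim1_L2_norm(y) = 0.17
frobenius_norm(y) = 0.17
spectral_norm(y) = 0.17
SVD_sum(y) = [[0.02,-0.01,0.00], [-0.15,0.07,0.0]] + [[-0.00, -0.01, 0.00], [-0.00, -0.0, 0.00]]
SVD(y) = [[-0.16, 0.99], [0.99, 0.16]] @ diag([0.1676571672375562, 0.009543284229137285]) @ [[-0.9, 0.43, 0.00], [-0.43, -0.90, 0.00]]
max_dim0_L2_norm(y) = 0.15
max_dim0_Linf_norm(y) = 0.15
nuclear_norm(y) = 0.18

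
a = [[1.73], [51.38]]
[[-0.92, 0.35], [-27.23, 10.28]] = a @ [[-0.53, 0.20]]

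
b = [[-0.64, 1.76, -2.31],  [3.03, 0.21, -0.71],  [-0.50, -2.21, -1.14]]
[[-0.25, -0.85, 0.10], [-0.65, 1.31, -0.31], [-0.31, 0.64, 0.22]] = b @ [[-0.17, 0.45, -0.11], [0.07, -0.37, -0.05], [0.21, -0.04, -0.05]]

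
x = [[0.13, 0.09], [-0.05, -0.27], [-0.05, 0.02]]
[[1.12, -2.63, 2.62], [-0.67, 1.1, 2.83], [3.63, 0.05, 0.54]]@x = [[0.15, 0.86],[-0.28, -0.3],[0.44, 0.32]]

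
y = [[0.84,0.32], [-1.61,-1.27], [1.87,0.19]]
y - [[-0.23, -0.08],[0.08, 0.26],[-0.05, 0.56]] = [[1.07, 0.4], [-1.69, -1.53], [1.92, -0.37]]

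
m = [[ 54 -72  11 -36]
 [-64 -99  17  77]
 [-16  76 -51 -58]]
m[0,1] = -72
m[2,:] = [-16, 76, -51, -58]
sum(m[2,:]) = -49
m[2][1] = 76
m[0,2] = 11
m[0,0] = 54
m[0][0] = 54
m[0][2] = 11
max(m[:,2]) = 17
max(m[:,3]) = 77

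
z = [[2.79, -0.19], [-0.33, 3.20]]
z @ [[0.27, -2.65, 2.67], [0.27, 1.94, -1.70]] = [[0.70,-7.76,7.77],[0.77,7.08,-6.32]]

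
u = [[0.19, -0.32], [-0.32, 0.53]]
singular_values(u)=[0.72, 0.0]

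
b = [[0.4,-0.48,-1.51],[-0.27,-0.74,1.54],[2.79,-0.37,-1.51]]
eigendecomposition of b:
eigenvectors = [[(-0.29-0.43j),(-0.29+0.43j),(0.1+0j)], [-0.03+0.50j,(-0.03-0.5j),0.97+0.00j], [(-0.7+0j),-0.70-0.00j,-0.21+0.00j]]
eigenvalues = [(-0.37+1.98j), (-0.37-1.98j), (-1.1+0j)]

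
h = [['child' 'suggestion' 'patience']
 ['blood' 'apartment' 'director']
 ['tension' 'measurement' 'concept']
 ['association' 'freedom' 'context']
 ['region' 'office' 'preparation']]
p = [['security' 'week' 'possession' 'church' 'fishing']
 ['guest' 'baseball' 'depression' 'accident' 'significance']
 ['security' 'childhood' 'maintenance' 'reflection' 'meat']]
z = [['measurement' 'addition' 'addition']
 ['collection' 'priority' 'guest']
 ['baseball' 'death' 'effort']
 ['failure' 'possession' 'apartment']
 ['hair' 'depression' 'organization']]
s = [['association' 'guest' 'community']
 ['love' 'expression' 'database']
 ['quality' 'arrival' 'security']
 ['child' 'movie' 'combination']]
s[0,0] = 'association'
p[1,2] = 'depression'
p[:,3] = ['church', 'accident', 'reflection']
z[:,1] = ['addition', 'priority', 'death', 'possession', 'depression']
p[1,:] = ['guest', 'baseball', 'depression', 'accident', 'significance']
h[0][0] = 'child'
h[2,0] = 'tension'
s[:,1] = ['guest', 'expression', 'arrival', 'movie']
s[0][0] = 'association'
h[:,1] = ['suggestion', 'apartment', 'measurement', 'freedom', 'office']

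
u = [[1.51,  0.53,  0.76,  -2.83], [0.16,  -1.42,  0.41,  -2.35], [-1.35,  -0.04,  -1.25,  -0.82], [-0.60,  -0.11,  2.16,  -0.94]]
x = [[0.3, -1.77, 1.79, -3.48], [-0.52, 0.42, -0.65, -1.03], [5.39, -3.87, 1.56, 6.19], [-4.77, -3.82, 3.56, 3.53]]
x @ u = [[-0.16, 2.98, -10.25, 5.11], [0.78, -0.73, -1.64, 1.99], [1.7, 7.61, 13.93, -13.26], [-14.74, 2.37, -2.02, 16.24]]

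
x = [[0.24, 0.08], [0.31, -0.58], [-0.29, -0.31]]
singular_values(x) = [0.68, 0.46]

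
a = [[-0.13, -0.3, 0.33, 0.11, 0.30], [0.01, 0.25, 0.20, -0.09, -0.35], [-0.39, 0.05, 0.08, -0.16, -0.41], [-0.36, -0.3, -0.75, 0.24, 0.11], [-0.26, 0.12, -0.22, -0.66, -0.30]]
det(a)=0.001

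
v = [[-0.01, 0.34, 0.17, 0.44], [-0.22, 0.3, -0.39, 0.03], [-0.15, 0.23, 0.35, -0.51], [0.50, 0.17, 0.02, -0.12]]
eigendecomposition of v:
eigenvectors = [[(-0.63+0j),0.29-0.28j,0.29+0.28j,(0.42+0j)], [-0.05+0.00j,(0.17+0.58j),(0.17-0.58j),(0.53+0j)], [0.31+0.00j,0.62+0.00j,(0.62-0j),(-0.61+0j)], [(0.71+0j),(0.12-0.28j),(0.12+0.28j),(0.41+0j)]]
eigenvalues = [(-0.56+0j), (0.25+0.51j), (0.25-0.51j), (0.59+0j)]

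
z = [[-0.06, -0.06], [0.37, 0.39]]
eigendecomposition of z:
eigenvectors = [[-0.73, 0.15], [0.68, -0.99]]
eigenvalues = [-0.0, 0.33]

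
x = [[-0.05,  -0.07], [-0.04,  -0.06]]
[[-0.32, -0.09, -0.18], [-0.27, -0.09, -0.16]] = x@ [[3.18, -2.82, 0.2], [2.37, 3.31, 2.48]]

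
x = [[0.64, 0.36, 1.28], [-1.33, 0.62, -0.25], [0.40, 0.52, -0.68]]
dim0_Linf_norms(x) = [1.33, 0.62, 1.28]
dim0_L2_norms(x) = [1.53, 0.89, 1.47]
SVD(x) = [[-0.71,-0.56,0.42],[0.69,-0.66,0.28],[0.12,0.49,0.86]] @ diag([1.782637688166957, 1.1988043194122568, 0.8193113428271831]) @ [[-0.75, 0.13, -0.65],[0.6, -0.3, -0.74],[0.29, 0.94, -0.14]]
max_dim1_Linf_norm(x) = 1.33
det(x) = -1.75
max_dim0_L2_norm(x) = 1.53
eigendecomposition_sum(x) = [[0.43+0.29j, 0.24-0.32j, (0.36+0.08j)], [(-0.61+0.48j), 0.34+0.48j, (-0.27+0.48j)], [0.04+0.22j, (0.17-0.02j), (0.08+0.14j)]] + [[0.43-0.29j, 0.24+0.32j, (0.36-0.08j)],[-0.61-0.48j, 0.34-0.48j, (-0.27-0.48j)],[(0.04-0.22j), (0.17+0.02j), 0.08-0.14j]] + [[(-0.22-0j),(-0.12+0j),(0.55-0j)], [(-0.12-0j),(-0.07+0j),0.30-0.00j], [0.33+0.00j,(0.18-0j),(-0.84+0j)]]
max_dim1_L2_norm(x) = 1.49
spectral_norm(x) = 1.78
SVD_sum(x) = [[0.94, -0.17, 0.83], [-0.92, 0.17, -0.81], [-0.16, 0.03, -0.14]] + [[-0.4,  0.2,  0.50], [-0.47,  0.24,  0.59], [0.35,  -0.18,  -0.44]] + [[0.1, 0.33, -0.05],[0.07, 0.22, -0.03],[0.21, 0.67, -0.10]]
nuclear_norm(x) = 3.80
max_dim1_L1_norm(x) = 2.28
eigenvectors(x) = [[(0.16+0.52j), 0.16-0.52j, -0.52+0.00j], [(-0.81+0j), -0.81-0.00j, -0.28+0.00j], [(-0.11+0.2j), -0.11-0.20j, 0.80+0.00j]]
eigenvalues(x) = [(0.85+0.91j), (0.85-0.91j), (-1.13+0j)]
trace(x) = 0.58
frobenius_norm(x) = 2.30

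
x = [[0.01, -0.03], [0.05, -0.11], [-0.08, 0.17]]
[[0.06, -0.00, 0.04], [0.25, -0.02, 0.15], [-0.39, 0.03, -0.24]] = x @ [[1.46, -0.30, 0.89], [-1.6, 0.04, -1.00]]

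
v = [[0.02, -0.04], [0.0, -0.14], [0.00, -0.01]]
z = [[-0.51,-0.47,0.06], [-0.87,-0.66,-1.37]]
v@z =[[0.02,0.02,0.06],[0.12,0.09,0.19],[0.01,0.01,0.01]]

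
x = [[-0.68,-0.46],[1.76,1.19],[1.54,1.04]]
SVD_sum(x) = [[-0.68, -0.46], [1.76, 1.19], [1.54, 1.04]] + [[0.00, -0.0],[-0.00, 0.00],[0.00, -0.00]]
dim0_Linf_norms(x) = [1.76, 1.19]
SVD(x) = [[-0.28, 0.41],[0.72, -0.50],[0.63, 0.76]] @ diag([2.939540653691866, 0.0008633034229012999]) @ [[0.83, 0.56], [0.56, -0.83]]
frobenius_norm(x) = 2.94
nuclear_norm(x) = 2.94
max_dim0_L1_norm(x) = 3.98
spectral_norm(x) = 2.94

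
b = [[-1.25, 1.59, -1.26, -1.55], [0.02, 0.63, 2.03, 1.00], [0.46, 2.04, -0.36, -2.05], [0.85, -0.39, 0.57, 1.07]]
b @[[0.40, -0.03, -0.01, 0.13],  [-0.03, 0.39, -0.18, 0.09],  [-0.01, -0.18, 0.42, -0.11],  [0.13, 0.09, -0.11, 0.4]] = [[-0.74, 0.74, -0.63, -0.50],  [0.10, -0.03, 0.63, 0.24],  [-0.14, 0.66, -0.30, -0.54],  [0.49, -0.18, 0.18, 0.44]]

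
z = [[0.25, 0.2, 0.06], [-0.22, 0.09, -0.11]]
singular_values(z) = [0.37, 0.2]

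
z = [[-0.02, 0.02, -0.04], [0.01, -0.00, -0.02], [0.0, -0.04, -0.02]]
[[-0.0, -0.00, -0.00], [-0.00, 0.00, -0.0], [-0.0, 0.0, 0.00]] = z@ [[0.06,0.04,0.01], [0.07,-0.08,-0.06], [0.03,-0.02,0.09]]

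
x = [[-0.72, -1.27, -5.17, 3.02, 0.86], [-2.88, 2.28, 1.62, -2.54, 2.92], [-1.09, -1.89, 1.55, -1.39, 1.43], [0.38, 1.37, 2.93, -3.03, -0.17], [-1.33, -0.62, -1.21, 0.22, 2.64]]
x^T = [[-0.72, -2.88, -1.09, 0.38, -1.33], [-1.27, 2.28, -1.89, 1.37, -0.62], [-5.17, 1.62, 1.55, 2.93, -1.21], [3.02, -2.54, -1.39, -3.03, 0.22], [0.86, 2.92, 1.43, -0.17, 2.64]]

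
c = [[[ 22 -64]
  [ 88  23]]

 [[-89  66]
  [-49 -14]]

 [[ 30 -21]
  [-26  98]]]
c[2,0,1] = -21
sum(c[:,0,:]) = -56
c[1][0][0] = -89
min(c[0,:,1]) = -64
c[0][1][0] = 88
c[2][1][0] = -26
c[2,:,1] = [-21, 98]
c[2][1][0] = -26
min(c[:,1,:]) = -49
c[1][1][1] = -14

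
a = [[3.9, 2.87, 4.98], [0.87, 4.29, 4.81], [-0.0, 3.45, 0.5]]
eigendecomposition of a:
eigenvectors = [[-0.77, 0.98, -0.38], [-0.57, -0.1, -0.53], [-0.27, -0.15, 0.76]]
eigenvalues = [7.76, 2.86, -1.92]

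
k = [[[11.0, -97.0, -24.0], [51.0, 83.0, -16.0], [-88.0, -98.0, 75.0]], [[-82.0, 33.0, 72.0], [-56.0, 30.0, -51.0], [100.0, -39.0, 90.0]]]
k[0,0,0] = 11.0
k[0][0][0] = 11.0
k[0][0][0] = 11.0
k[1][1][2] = -51.0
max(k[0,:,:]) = 83.0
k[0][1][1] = 83.0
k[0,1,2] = -16.0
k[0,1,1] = 83.0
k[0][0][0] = 11.0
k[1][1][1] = 30.0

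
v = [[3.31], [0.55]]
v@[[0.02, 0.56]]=[[0.07, 1.85], [0.01, 0.31]]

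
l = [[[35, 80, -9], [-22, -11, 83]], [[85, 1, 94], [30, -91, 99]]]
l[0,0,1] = 80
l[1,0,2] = 94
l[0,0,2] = -9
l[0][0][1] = 80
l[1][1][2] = 99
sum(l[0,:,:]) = 156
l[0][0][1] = 80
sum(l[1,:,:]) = 218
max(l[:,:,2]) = 99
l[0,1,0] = -22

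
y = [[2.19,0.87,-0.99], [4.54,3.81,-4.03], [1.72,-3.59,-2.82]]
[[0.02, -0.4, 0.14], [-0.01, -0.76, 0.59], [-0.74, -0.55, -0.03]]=y @ [[0.03, -0.20, 0.0], [0.11, 0.05, 0.07], [0.14, 0.01, -0.08]]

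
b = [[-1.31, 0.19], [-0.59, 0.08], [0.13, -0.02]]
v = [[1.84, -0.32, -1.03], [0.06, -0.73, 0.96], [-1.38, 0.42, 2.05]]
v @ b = [[-2.36, 0.34], [0.48, -0.07], [1.83, -0.27]]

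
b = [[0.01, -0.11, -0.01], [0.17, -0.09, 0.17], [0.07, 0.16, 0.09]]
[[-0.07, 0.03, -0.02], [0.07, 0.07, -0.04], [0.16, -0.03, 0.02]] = b@[[0.33, 0.23, 0.22], [0.61, -0.29, 0.22], [0.41, 0.00, -0.32]]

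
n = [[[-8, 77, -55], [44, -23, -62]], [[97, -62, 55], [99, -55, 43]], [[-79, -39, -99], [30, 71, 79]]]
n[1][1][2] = 43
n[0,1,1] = -23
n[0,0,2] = -55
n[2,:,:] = [[-79, -39, -99], [30, 71, 79]]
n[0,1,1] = -23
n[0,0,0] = -8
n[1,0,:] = [97, -62, 55]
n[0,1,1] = -23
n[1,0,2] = 55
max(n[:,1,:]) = 99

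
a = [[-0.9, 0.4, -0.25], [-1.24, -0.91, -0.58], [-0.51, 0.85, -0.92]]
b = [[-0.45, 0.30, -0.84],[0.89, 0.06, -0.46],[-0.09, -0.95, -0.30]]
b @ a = [[0.46, -1.17, 0.71], [-0.64, -0.09, 0.17], [1.41, 0.57, 0.85]]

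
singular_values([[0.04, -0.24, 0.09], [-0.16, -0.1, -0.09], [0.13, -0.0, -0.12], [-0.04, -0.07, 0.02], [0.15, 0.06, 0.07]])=[0.3, 0.25, 0.16]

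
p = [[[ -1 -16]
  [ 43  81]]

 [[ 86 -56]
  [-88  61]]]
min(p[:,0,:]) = -56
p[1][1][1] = 61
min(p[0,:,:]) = -16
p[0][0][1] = -16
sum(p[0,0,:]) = -17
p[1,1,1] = 61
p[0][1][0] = 43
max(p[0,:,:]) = 81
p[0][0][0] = -1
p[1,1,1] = 61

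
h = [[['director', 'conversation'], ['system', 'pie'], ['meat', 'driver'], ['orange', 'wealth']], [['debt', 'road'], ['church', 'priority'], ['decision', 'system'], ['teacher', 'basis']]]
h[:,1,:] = [['system', 'pie'], ['church', 'priority']]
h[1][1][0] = 'church'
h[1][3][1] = 'basis'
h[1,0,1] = 'road'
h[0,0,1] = 'conversation'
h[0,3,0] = 'orange'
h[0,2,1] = 'driver'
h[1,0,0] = 'debt'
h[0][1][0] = 'system'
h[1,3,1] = 'basis'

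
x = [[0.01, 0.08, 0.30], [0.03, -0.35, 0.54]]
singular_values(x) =[0.68, 0.22]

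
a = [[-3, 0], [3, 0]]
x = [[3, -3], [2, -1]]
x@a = [[-18, 0], [-9, 0]]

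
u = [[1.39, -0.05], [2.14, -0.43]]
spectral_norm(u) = 2.58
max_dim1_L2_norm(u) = 2.18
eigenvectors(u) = [[0.64,0.03], [0.77,1.0]]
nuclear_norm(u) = 2.77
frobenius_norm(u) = 2.59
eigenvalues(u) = [1.33, -0.37]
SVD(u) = [[-0.54, -0.84], [-0.84, 0.54]] @ diag([2.5812713813701187, 0.1901001202514167]) @ [[-0.99,  0.15], [-0.15,  -0.99]]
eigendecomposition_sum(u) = [[1.38, -0.04], [1.67, -0.05]] + [[0.01, -0.01], [0.47, -0.38]]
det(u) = -0.49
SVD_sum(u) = [[1.37,-0.21], [2.16,-0.33]] + [[0.02, 0.16], [-0.02, -0.1]]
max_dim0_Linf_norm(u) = 2.14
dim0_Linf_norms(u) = [2.14, 0.43]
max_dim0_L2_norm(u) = 2.55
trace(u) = 0.96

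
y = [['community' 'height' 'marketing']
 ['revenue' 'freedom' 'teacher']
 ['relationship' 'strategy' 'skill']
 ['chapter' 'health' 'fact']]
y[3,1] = 'health'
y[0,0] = 'community'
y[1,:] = ['revenue', 'freedom', 'teacher']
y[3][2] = 'fact'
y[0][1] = 'height'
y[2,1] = 'strategy'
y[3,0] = 'chapter'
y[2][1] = 'strategy'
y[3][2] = 'fact'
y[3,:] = ['chapter', 'health', 'fact']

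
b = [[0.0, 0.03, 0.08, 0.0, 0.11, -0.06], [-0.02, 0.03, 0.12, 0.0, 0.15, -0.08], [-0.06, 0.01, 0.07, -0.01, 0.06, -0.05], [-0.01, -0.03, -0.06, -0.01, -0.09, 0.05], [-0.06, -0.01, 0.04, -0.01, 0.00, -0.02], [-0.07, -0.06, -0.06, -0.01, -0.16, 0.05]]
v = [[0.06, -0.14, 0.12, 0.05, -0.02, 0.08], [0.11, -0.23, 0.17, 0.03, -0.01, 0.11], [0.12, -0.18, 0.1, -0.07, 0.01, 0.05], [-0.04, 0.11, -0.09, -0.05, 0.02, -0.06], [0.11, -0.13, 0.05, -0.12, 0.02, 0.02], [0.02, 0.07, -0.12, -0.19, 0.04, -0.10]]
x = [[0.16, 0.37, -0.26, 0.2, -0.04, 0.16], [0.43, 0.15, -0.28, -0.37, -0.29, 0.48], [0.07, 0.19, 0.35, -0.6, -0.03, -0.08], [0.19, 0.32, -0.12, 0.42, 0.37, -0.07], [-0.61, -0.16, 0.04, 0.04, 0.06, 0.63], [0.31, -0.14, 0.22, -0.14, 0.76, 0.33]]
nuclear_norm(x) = 4.17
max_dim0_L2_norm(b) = 0.27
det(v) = -0.00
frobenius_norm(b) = 0.38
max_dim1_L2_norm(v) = 0.33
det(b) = 0.00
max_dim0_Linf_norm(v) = 0.23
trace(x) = 1.47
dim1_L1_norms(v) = [0.47, 0.66, 0.53, 0.37, 0.45, 0.54]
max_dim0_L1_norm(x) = 1.77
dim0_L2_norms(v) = [0.21, 0.37, 0.28, 0.25, 0.05, 0.19]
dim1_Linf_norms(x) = [0.37, 0.48, 0.6, 0.42, 0.63, 0.76]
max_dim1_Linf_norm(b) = 0.16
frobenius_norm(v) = 0.60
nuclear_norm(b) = 0.52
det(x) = -0.00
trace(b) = 0.14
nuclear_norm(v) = 0.84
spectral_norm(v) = 0.53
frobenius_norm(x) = 1.93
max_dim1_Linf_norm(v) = 0.23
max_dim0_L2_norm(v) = 0.37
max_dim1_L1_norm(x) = 2.0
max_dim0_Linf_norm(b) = 0.16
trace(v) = -0.20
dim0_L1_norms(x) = [1.77, 1.33, 1.27, 1.77, 1.55, 1.75]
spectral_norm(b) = 0.35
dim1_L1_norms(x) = [1.19, 2.0, 1.32, 1.49, 1.54, 1.9]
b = v @ x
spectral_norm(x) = 0.97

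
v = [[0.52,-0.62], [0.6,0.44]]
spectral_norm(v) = 0.82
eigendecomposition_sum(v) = [[(0.26+0.29j), (-0.31+0.24j)], [(0.3-0.24j), 0.22+0.32j]] + [[(0.26-0.29j), -0.31-0.24j],[0.30+0.24j, 0.22-0.32j]]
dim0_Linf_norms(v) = [0.6, 0.62]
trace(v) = 0.96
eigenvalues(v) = [(0.48+0.61j), (0.48-0.61j)]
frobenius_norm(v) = 1.10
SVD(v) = [[-0.95, -0.32], [-0.32, 0.95]] @ diag([0.8174397910691776, 0.7349776785568246]) @ [[-0.84, 0.54], [0.54, 0.84]]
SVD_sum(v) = [[0.65,-0.42], [0.22,-0.14]] + [[-0.13, -0.2],[0.38, 0.58]]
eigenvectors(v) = [[0.71+0.00j, (0.71-0j)], [(0.05-0.7j), 0.05+0.70j]]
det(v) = 0.60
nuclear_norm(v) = 1.55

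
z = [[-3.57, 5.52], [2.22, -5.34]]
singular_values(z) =[8.72, 0.78]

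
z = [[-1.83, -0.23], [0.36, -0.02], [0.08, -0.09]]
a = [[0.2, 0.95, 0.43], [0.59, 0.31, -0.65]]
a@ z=[[0.01, -0.1], [-1.02, -0.08]]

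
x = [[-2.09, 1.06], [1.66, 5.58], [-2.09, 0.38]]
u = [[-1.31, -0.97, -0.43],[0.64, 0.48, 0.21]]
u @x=[[2.03, -6.96],[-0.98, 3.44]]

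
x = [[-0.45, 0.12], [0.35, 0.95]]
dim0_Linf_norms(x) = [0.45, 0.95]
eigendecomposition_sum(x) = [[-0.47, 0.04],[0.12, -0.01]] + [[0.02, 0.08], [0.23, 0.96]]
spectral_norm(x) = 1.01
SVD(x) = [[-0.05,  1.0], [1.0,  0.05]] @ diag([1.0135752846318429, 0.4632117683991621]) @ [[0.37, 0.93], [-0.93, 0.37]]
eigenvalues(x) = [-0.48, 0.98]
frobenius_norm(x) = 1.11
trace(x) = 0.50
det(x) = -0.47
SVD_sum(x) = [[-0.02, -0.05], [0.37, 0.94]] + [[-0.43, 0.17], [-0.02, 0.01]]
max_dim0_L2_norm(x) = 0.96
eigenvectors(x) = [[-0.97, -0.08], [0.24, -1.0]]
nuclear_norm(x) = 1.48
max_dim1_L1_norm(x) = 1.3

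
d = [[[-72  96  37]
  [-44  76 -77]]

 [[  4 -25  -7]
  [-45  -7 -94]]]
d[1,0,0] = 4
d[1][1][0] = -45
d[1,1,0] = -45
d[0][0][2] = 37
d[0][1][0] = -44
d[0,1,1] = 76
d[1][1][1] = -7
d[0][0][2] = 37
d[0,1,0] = -44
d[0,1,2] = -77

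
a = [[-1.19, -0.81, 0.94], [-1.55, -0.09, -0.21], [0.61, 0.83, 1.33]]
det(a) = -2.789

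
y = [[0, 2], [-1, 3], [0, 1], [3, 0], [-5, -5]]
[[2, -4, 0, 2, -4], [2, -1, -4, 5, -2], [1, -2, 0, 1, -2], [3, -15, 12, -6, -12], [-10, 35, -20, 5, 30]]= y @ [[1, -5, 4, -2, -4], [1, -2, 0, 1, -2]]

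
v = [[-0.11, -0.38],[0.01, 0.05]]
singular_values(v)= [0.4, 0.0]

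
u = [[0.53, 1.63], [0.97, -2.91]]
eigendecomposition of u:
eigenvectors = [[0.97, -0.39],[0.24, 0.92]]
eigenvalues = [0.94, -3.32]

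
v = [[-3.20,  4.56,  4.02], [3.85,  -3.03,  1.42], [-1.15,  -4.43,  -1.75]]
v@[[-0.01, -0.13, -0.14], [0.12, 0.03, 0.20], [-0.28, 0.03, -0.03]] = [[-0.55, 0.67, 1.24], [-0.8, -0.55, -1.19], [-0.03, -0.04, -0.67]]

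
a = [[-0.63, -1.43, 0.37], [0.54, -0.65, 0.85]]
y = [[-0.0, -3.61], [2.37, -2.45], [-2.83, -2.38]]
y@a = [[-1.95, 2.35, -3.07], [-2.82, -1.8, -1.21], [0.50, 5.59, -3.07]]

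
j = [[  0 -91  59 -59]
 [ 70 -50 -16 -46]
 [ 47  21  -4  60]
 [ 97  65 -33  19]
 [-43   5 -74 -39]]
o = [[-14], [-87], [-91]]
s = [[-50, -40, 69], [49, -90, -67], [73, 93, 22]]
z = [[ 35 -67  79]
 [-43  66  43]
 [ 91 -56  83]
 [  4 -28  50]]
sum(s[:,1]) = -37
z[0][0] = 35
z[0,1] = -67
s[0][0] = -50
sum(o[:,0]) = -192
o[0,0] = -14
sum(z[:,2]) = 255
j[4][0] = -43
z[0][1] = -67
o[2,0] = -91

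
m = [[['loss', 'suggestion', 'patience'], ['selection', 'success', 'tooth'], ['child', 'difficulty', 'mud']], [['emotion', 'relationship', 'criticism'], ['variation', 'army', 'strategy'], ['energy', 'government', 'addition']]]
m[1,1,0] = 'variation'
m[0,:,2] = ['patience', 'tooth', 'mud']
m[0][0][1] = 'suggestion'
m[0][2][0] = 'child'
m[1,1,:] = ['variation', 'army', 'strategy']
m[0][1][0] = 'selection'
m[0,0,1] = 'suggestion'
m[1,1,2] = 'strategy'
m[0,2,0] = 'child'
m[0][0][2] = 'patience'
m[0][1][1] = 'success'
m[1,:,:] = [['emotion', 'relationship', 'criticism'], ['variation', 'army', 'strategy'], ['energy', 'government', 'addition']]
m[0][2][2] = 'mud'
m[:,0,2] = ['patience', 'criticism']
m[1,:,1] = ['relationship', 'army', 'government']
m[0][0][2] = 'patience'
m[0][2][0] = 'child'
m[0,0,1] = 'suggestion'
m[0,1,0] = 'selection'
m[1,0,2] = 'criticism'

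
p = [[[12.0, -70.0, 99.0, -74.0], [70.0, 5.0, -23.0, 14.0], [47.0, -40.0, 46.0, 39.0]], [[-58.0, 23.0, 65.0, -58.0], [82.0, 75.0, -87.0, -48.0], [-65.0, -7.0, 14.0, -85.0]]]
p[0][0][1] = -70.0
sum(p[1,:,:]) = -149.0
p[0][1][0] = 70.0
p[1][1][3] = -48.0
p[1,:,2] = [65.0, -87.0, 14.0]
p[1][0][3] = -58.0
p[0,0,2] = 99.0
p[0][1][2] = -23.0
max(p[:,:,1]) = 75.0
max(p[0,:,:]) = 99.0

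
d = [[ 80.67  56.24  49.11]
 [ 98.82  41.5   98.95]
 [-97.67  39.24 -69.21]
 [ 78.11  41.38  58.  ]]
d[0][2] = 49.11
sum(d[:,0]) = 159.93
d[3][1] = 41.38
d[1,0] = 98.82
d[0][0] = 80.67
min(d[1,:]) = 41.5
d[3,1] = 41.38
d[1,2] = 98.95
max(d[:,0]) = 98.82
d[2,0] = -97.67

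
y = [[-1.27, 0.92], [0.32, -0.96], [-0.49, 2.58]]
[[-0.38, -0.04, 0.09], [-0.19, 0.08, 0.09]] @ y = [[0.43, -0.08], [0.22, -0.02]]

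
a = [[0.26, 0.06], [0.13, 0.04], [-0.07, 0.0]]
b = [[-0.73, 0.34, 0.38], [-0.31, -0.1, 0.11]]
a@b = [[-0.21, 0.08, 0.11], [-0.11, 0.04, 0.05], [0.05, -0.02, -0.03]]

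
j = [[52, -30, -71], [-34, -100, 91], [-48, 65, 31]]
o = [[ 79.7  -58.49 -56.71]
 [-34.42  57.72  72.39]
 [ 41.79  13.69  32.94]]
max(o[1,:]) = 72.39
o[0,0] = 79.7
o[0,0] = 79.7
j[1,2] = 91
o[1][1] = 57.72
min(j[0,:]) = -71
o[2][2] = 32.94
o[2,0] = 41.79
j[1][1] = -100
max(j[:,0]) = 52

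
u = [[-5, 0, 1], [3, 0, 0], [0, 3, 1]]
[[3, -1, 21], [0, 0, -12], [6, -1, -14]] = u @ [[0, 0, -4], [1, 0, -5], [3, -1, 1]]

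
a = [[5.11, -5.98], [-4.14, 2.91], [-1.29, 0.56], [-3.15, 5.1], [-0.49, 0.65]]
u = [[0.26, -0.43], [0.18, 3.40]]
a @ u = [[0.25, -22.53], [-0.55, 11.67], [-0.23, 2.46], [0.10, 18.69], [-0.01, 2.42]]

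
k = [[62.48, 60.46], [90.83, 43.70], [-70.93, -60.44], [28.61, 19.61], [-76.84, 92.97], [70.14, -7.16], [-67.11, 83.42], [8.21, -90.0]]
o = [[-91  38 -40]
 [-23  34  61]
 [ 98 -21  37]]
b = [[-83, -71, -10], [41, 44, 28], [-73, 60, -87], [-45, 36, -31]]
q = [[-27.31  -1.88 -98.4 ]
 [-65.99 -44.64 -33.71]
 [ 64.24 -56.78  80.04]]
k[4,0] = -76.84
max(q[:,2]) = 80.04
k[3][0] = 28.61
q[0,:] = [-27.31, -1.88, -98.4]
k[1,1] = 43.7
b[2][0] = -73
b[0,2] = -10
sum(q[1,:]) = -144.34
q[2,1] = -56.78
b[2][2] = -87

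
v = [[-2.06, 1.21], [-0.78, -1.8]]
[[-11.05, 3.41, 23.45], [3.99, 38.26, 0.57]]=v @ [[3.24, -11.27, -9.22], [-3.62, -16.37, 3.68]]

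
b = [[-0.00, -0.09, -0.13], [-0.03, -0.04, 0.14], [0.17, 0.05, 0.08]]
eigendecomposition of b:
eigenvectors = [[(0.64+0j), 0.64-0.00j, (0.22+0j)], [(-0.45-0.16j), -0.45+0.16j, 0.88+0.00j], [-0.07-0.60j, (-0.07+0.6j), -0.42+0.00j]]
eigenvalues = [(0.08+0.14j), (0.08-0.14j), (-0.11+0j)]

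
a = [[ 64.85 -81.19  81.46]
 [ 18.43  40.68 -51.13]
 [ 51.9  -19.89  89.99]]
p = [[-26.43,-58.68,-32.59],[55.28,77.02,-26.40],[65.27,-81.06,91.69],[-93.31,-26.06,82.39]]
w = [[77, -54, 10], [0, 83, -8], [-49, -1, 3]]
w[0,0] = 77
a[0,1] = -81.19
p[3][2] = 82.39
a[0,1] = -81.19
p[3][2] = 82.39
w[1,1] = 83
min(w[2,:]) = -49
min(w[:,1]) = -54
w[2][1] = -1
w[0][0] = 77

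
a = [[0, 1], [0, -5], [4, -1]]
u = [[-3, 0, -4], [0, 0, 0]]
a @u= [[0, 0, 0], [0, 0, 0], [-12, 0, -16]]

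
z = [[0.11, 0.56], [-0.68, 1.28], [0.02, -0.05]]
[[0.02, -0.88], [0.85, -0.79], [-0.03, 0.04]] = z @ [[-0.87, -1.3], [0.20, -1.31]]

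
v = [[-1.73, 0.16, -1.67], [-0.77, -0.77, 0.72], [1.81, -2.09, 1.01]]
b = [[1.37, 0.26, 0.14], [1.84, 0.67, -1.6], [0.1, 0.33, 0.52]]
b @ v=[[-2.32, -0.27, -1.96], [-6.6, 3.12, -4.21], [0.51, -1.32, 0.60]]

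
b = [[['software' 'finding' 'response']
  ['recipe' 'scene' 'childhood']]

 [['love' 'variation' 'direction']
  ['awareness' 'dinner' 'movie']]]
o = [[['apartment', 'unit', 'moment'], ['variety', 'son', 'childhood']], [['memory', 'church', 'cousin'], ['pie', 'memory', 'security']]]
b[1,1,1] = 'dinner'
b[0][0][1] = 'finding'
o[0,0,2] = 'moment'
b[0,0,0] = 'software'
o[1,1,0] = 'pie'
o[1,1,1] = 'memory'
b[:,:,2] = [['response', 'childhood'], ['direction', 'movie']]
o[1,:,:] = [['memory', 'church', 'cousin'], ['pie', 'memory', 'security']]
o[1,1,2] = 'security'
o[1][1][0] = 'pie'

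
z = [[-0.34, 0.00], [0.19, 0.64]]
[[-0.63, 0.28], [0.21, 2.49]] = z@ [[1.85, -0.83], [-0.22, 4.14]]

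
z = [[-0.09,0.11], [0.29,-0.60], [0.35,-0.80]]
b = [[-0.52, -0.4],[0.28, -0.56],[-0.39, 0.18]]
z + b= [[-0.61,-0.29], [0.57,-1.16], [-0.04,-0.62]]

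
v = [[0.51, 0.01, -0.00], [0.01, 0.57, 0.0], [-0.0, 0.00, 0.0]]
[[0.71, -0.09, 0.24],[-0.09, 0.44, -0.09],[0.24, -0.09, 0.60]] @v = [[0.36,  -0.04,  0.0], [-0.04,  0.25,  0.00], [0.12,  -0.05,  0.00]]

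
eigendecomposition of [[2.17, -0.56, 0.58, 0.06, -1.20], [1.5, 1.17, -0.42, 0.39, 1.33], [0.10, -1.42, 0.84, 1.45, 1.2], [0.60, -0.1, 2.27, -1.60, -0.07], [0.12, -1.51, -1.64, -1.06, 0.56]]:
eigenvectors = [[(0.66+0j), 0.66-0.00j, (-0.18-0.2j), -0.18+0.20j, -0.02+0.00j], [0.26-0.36j, 0.26+0.36j, 0.5j, 0.00-0.50j, (0.15+0j)], [-0.01+0.46j, -0.01-0.46j, -0.12+0.35j, -0.12-0.35j, 0.43+0.00j], [0.14+0.23j, 0.14-0.23j, 0.08+0.22j, (0.08-0.22j), -0.89+0.00j], [(-0.28-0.1j), -0.28+0.10j, -0.70+0.00j, (-0.7-0j), -0.00+0.00j]]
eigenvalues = [(2.47+0.92j), (2.47-0.92j), (0.43+2.26j), (0.43-2.26j), (-2.66+0j)]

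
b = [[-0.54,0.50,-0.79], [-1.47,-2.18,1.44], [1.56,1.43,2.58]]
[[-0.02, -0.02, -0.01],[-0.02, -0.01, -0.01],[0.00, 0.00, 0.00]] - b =[[0.52, -0.52, 0.78], [1.45, 2.17, -1.45], [-1.56, -1.43, -2.58]]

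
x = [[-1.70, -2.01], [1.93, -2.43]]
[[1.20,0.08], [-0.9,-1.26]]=x @ [[-0.59,  -0.34], [-0.1,  0.25]]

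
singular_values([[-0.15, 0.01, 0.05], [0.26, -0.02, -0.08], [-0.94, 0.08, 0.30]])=[1.04, 0.0, 0.0]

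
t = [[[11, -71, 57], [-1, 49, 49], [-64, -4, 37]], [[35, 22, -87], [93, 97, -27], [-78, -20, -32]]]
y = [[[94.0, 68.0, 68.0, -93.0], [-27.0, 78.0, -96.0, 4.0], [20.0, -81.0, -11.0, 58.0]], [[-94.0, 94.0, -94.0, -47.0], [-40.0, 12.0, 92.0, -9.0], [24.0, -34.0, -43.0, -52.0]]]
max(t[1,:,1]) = 97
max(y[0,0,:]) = 94.0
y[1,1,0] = -40.0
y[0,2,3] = 58.0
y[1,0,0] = -94.0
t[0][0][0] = 11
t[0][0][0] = 11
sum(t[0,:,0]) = -54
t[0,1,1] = 49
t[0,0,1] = -71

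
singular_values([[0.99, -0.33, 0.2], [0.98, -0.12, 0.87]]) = [1.63, 0.46]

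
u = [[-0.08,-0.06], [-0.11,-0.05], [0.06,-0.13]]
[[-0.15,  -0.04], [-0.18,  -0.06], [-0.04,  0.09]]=u @ [[1.19, 0.74], [0.89, -0.37]]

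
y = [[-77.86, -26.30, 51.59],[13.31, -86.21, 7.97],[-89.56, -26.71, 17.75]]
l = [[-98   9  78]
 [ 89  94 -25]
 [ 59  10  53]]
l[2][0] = 59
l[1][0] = 89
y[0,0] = -77.86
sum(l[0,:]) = -11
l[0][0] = -98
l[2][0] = 59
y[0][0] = -77.86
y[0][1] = -26.3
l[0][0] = -98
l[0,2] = 78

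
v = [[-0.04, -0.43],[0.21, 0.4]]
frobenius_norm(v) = 0.62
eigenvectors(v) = [[(0.82+0j), (0.82-0j)], [(-0.42-0.39j), -0.42+0.39j]]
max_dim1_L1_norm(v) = 0.61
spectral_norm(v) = 0.61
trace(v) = 0.36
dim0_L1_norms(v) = [0.25, 0.83]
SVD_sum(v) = [[-0.12, -0.4], [0.13, 0.42]] + [[0.08,-0.03], [0.08,-0.02]]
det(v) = 0.07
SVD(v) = [[0.69, -0.72], [-0.72, -0.69]] @ diag([0.6131186725386931, 0.1211837174887395]) @ [[-0.29, -0.96], [-0.96, 0.29]]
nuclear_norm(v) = 0.73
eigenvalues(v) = [(0.18+0.2j), (0.18-0.2j)]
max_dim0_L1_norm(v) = 0.83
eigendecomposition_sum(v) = [[(-0.02+0.2j), -0.22+0.19j], [0.10-0.09j, (0.2+0.01j)]] + [[-0.02-0.20j, (-0.21-0.19j)], [0.10+0.09j, 0.20-0.01j]]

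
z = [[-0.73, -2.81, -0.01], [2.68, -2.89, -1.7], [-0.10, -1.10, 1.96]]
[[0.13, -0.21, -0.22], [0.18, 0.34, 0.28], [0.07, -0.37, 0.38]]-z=[[0.86, 2.60, -0.21],[-2.50, 3.23, 1.98],[0.17, 0.73, -1.58]]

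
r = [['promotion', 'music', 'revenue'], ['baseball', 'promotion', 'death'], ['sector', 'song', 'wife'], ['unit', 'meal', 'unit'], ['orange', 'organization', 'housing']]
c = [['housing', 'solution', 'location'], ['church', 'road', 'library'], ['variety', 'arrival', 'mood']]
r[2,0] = 'sector'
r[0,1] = 'music'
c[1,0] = 'church'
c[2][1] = 'arrival'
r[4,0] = 'orange'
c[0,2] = 'location'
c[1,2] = 'library'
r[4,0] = 'orange'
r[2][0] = 'sector'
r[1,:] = ['baseball', 'promotion', 'death']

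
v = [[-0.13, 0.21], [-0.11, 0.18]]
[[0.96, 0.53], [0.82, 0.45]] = v @ [[-3.67, -1.63], [2.31, 1.53]]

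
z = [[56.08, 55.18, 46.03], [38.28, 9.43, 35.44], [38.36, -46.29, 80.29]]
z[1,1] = 9.43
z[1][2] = 35.44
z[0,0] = 56.08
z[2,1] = -46.29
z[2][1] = -46.29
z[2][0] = 38.36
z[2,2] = 80.29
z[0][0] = 56.08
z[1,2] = 35.44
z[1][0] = 38.28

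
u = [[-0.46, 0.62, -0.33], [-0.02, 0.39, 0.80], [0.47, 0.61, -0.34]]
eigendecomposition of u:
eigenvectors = [[(0.76+0j), (0.76-0j), 0.25+0.00j],[-0.19+0.32j, (-0.19-0.32j), 0.82+0.00j],[(0.07-0.53j), (0.07+0.53j), (0.51+0j)]]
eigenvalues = [(-0.64+0.49j), (-0.64-0.49j), (0.88+0j)]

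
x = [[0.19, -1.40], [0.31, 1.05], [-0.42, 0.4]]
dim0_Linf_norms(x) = [0.42, 1.4]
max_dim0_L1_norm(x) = 2.85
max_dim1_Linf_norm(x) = 1.4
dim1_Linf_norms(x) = [1.4, 1.05, 0.42]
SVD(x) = [[0.78, 0.25], [-0.58, 0.63], [-0.23, -0.73]] @ diag([1.796255673994658, 0.5518745814421944]) @ [[0.04, -1.00], [1.0, 0.04]]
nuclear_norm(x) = 2.35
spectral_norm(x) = 1.80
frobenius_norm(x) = 1.88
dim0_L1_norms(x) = [0.92, 2.85]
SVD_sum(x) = [[0.05, -1.41], [-0.04, 1.04], [-0.02, 0.42]] + [[0.14, 0.01], [0.35, 0.01], [-0.4, -0.02]]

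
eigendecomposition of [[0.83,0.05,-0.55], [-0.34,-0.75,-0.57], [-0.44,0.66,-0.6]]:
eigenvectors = [[0.95+0.00j, (-0.06+0.21j), -0.06-0.21j], [(-0.09+0j), (-0.7+0j), (-0.7-0j)], [(-0.3+0j), 0.02+0.67j, (0.02-0.67j)]]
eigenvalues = [(1+0j), (-0.76+0.65j), (-0.76-0.65j)]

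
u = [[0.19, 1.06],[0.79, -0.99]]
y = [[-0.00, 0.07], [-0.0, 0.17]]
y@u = [[0.06, -0.07], [0.13, -0.17]]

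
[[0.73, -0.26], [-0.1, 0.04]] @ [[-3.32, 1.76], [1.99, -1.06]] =[[-2.94, 1.56], [0.41, -0.22]]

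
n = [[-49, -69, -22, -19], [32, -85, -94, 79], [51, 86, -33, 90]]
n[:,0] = [-49, 32, 51]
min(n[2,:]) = -33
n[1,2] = -94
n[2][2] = -33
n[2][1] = 86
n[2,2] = -33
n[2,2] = -33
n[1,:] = [32, -85, -94, 79]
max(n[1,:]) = 79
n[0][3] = -19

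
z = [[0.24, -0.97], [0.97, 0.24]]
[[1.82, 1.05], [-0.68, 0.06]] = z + [[1.58, 2.02], [-1.65, -0.18]]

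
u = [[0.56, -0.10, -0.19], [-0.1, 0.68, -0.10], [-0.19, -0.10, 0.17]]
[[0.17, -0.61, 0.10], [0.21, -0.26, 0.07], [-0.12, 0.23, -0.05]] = u@ [[0.32,-1.46,0.22], [0.34,-0.70,0.14], [-0.12,-0.70,0.04]]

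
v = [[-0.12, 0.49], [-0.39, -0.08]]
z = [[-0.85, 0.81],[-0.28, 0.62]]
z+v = [[-0.97, 1.3], [-0.67, 0.54]]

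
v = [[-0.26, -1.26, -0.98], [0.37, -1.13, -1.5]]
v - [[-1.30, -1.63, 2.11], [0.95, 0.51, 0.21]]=[[1.04, 0.37, -3.09], [-0.58, -1.64, -1.71]]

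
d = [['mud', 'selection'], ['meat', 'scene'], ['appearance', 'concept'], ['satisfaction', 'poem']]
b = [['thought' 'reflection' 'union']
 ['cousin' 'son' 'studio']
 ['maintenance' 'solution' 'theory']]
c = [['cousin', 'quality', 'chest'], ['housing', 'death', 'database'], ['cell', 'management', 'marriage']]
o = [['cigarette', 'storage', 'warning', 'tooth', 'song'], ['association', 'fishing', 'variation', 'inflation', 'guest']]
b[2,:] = ['maintenance', 'solution', 'theory']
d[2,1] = 'concept'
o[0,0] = 'cigarette'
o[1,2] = 'variation'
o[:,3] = ['tooth', 'inflation']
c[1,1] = 'death'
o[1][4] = 'guest'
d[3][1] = 'poem'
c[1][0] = 'housing'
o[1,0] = 'association'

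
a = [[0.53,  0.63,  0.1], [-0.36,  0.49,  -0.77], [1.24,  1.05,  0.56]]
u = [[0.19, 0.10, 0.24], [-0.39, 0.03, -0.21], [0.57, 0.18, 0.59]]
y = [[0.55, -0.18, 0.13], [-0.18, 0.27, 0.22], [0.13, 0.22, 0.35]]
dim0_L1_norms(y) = [0.86, 0.67, 0.7]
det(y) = -0.00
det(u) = 0.00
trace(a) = 1.58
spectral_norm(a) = 1.91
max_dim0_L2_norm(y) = 0.59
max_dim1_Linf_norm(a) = 1.24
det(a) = 0.00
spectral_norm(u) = 0.99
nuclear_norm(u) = 1.17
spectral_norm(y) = 0.64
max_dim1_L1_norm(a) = 2.85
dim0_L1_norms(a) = [2.13, 2.17, 1.43]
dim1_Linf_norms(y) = [0.55, 0.27, 0.35]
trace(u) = 0.81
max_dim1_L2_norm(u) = 0.84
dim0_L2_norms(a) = [1.4, 1.32, 0.96]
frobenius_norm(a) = 2.15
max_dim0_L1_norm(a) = 2.17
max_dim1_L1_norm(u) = 1.34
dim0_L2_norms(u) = [0.72, 0.21, 0.67]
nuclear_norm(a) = 2.89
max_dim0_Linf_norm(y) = 0.55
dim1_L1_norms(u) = [0.53, 0.63, 1.34]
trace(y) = 1.17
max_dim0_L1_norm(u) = 1.15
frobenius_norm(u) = 1.00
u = a @ y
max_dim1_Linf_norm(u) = 0.59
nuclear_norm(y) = 1.17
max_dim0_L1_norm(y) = 0.86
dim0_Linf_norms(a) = [1.24, 1.05, 0.77]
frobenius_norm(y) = 0.83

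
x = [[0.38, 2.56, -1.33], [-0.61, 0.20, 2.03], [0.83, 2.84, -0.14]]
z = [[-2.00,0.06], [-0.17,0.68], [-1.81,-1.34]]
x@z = [[1.21, 3.55], [-2.49, -2.62], [-1.89, 2.17]]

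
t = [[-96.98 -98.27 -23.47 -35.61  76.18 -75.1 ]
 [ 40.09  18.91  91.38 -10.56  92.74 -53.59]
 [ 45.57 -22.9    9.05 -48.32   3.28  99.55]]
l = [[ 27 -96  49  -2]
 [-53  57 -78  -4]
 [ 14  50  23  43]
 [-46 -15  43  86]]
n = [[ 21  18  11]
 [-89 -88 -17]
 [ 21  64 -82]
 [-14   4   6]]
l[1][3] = -4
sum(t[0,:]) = -253.24999999999997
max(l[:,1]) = 57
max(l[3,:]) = 86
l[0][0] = 27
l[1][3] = -4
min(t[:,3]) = -48.32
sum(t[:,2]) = 76.96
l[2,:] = [14, 50, 23, 43]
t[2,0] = 45.57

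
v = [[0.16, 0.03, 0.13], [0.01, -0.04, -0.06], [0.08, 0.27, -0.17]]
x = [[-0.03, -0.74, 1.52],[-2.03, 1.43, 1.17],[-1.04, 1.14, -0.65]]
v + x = [[0.13, -0.71, 1.65], [-2.02, 1.39, 1.11], [-0.96, 1.41, -0.82]]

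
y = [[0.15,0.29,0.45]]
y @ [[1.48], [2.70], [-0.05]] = [[0.98]]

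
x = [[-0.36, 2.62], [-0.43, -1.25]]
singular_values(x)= [2.91, 0.54]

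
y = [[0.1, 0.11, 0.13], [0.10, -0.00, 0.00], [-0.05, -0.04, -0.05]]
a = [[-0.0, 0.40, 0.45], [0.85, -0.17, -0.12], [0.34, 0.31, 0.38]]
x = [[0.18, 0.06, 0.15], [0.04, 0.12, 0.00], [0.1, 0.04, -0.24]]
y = x @ a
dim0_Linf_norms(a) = [0.85, 0.4, 0.45]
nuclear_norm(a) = 1.72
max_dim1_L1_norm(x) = 0.39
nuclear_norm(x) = 0.61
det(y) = 0.00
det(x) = -0.01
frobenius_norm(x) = 0.38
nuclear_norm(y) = 0.31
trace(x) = 0.06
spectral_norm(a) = 0.92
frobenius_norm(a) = 1.22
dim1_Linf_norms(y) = [0.13, 0.1, 0.05]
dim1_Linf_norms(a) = [0.45, 0.85, 0.38]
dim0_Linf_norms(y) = [0.1, 0.11, 0.13]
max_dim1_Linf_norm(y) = 0.13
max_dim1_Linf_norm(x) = 0.24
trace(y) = 0.05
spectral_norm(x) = 0.28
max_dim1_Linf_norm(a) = 0.85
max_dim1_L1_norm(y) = 0.34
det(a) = -0.00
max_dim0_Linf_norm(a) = 0.85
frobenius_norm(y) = 0.24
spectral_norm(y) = 0.22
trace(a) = 0.21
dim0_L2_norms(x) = [0.21, 0.14, 0.28]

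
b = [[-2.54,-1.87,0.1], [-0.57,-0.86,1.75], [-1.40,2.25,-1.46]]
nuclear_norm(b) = 7.76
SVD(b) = [[-0.65, -0.7, 0.29], [-0.48, 0.08, -0.87], [0.59, -0.71, -0.39]] @ diag([3.6125952067257447, 2.963293413742495, 1.186443431610854]) @ [[0.31, 0.82, -0.49], [0.92, -0.12, 0.37], [0.25, -0.56, -0.79]]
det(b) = 12.70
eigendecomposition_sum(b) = [[(0.12-0j), -0.32+0.00j, (-0.2-0j)], [-0.26+0.00j, 0.69-0.00j, 0.43+0.00j], [-0.28+0.00j, 0.73-0.00j, (0.46+0j)]] + [[-1.33+0.57j, (-0.78-1.38j), 0.15+1.54j], [-0.15+0.70j, (-0.77-0.09j), 0.66+0.38j], [(-0.56-0.76j), (0.76-0.7j), (-0.96+0.32j)]] + [[-1.33-0.57j, -0.78+1.38j, (0.15-1.54j)], [-0.15-0.70j, -0.77+0.09j, (0.66-0.38j)], [-0.56+0.76j, (0.76+0.7j), -0.96-0.32j]]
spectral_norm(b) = 3.61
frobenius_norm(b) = 4.82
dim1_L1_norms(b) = [4.51, 3.18, 5.11]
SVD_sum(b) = [[-0.72, -1.93, 1.15], [-0.53, -1.42, 0.84], [0.65, 1.73, -1.03]] + [[-1.90, 0.25, -0.77], [0.22, -0.03, 0.09], [-1.94, 0.26, -0.79]] + [[0.09, -0.2, -0.28], [-0.25, 0.58, 0.82], [-0.11, 0.26, 0.36]]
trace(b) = -4.86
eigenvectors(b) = [[(0.3+0j),  (0.77+0j),  0.77-0.00j], [(-0.65+0j),  0.22-0.31j,  0.22+0.31j], [-0.69+0.00j,  (0.12+0.49j),  0.12-0.49j]]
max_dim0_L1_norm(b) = 4.98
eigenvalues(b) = [(1.27+0j), (-3.06+0.81j), (-3.06-0.81j)]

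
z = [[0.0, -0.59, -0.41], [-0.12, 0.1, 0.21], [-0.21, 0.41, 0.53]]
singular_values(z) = [1.01, 0.24, 0.0]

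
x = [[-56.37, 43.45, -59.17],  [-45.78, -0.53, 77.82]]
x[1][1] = -0.53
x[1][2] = 77.82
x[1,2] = 77.82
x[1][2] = 77.82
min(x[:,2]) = -59.17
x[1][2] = 77.82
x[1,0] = -45.78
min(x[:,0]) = -56.37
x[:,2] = [-59.17, 77.82]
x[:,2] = [-59.17, 77.82]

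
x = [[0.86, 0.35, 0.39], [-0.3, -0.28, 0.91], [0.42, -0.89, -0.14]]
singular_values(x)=[1.01, 1.0, 0.99]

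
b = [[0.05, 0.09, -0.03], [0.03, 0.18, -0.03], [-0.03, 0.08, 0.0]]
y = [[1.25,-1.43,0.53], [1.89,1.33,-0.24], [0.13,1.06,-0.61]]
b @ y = [[0.23, 0.02, 0.02], [0.37, 0.16, -0.01], [0.11, 0.15, -0.04]]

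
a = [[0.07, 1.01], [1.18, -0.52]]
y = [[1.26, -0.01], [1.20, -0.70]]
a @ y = [[1.3, -0.71], [0.86, 0.35]]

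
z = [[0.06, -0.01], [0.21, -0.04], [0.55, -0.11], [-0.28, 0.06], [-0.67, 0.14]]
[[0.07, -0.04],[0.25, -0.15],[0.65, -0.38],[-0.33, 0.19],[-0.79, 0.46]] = z @ [[1.27,  -0.76], [0.47,  -0.32]]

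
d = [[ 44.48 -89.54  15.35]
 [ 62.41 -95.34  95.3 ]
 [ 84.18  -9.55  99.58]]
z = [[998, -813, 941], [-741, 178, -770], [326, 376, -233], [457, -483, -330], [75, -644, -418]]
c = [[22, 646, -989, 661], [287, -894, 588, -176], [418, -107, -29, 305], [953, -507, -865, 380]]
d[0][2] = 15.35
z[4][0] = 75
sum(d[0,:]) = -29.710000000000008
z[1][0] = -741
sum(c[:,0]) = 1680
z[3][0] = 457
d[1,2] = 95.3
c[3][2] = -865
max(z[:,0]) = 998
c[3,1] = -507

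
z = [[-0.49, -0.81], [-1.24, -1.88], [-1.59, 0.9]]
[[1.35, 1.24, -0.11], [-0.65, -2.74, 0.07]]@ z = [[-2.02, -3.52],[3.60, 5.74]]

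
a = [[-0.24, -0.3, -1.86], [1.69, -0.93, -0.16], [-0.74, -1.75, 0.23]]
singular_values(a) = [2.05, 1.87, 1.82]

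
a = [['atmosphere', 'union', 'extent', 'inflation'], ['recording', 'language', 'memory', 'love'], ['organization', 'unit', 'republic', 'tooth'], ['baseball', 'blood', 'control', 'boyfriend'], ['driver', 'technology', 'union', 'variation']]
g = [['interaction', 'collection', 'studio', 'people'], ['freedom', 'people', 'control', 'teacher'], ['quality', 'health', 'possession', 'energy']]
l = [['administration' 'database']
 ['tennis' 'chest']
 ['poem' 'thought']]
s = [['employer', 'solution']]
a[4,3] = 'variation'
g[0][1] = 'collection'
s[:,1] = ['solution']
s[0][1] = 'solution'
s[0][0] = 'employer'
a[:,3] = ['inflation', 'love', 'tooth', 'boyfriend', 'variation']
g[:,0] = ['interaction', 'freedom', 'quality']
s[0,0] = 'employer'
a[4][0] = 'driver'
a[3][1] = 'blood'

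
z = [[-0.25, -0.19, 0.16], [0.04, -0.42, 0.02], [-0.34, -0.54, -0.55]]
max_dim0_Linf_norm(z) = 0.55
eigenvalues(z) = [(-0.39+0.23j), (-0.39-0.23j), (-0.45+0j)]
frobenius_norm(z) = 1.01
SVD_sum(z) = [[-0.06, -0.12, -0.08], [-0.11, -0.22, -0.15], [-0.32, -0.62, -0.44]] + [[-0.01, -0.14, 0.21], [-0.01, -0.14, 0.21], [0.01, 0.08, -0.11]] + [[-0.18, 0.07, 0.03],[0.17, -0.06, -0.03],[-0.02, 0.01, 0.0]]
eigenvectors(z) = [[-0.27-0.49j, -0.27+0.49j, (-0.52+0j)], [-0.08-0.04j, (-0.08+0.04j), 0.17+0.00j], [0.83+0.00j, 0.83-0.00j, (0.84+0j)]]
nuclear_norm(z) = 1.54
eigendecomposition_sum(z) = [[(-0.09+0.22j), -0.53-0.04j, 0.05+0.15j], [(0.01+0.04j), -0.07+0.05j, (0.02+0.01j)], [(-0.22-0.28j), 0.42-0.66j, -0.22-0.04j]] + [[(-0.09-0.22j),(-0.53+0.04j),0.05-0.15j],  [0.01-0.04j,-0.07-0.05j,(0.02-0.01j)],  [-0.22+0.28j,0.42+0.66j,(-0.22+0.04j)]] + [[-0.07-0.00j,(0.87+0j),0.06-0.00j], [0.02+0.00j,(-0.28-0j),(-0.02+0j)], [0.11+0.00j,-1.39-0.00j,-0.10+0.00j]]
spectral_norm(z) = 0.89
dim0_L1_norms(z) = [0.63, 1.15, 0.73]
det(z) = -0.09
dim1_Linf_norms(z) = [0.25, 0.42, 0.55]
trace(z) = -1.22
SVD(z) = [[-0.17, 0.66, 0.73], [-0.32, 0.66, -0.68], [-0.93, -0.35, 0.1]] @ diag([0.8935922807223492, 0.3792379365062605, 0.2645211207973837]) @ [[0.39, 0.75, 0.53], [-0.05, -0.56, 0.83], [-0.92, 0.35, 0.18]]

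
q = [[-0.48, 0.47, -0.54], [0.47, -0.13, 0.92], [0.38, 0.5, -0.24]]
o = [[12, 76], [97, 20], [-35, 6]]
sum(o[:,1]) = 102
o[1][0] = 97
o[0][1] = 76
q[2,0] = 0.377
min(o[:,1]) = 6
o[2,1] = 6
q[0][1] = 0.466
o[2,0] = -35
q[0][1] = 0.466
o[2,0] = -35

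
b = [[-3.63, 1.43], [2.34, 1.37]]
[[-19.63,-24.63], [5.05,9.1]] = b@[[4.10, 5.62],[-3.32, -2.96]]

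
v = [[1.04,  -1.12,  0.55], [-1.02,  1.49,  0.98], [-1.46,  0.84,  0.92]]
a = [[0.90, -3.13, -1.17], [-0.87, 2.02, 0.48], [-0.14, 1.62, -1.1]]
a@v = [[5.84, -6.65, -3.65],  [-3.67, 4.39, 1.94],  [-0.19, 1.65, 0.50]]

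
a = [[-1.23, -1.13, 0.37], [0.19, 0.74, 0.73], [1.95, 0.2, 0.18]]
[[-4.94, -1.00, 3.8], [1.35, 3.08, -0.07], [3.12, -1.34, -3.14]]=a@ [[1.44, -1.13, -1.63], [2.47, 2.7, -1.11], [-1.03, 1.78, 1.45]]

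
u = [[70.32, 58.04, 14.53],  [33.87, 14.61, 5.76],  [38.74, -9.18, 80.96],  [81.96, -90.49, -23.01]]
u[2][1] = -9.18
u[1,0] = 33.87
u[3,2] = -23.01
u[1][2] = 5.76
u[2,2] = 80.96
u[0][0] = 70.32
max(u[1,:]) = 33.87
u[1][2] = 5.76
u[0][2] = 14.53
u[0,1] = 58.04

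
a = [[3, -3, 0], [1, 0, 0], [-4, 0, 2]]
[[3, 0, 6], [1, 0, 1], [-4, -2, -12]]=a @[[1, 0, 1], [0, 0, -1], [0, -1, -4]]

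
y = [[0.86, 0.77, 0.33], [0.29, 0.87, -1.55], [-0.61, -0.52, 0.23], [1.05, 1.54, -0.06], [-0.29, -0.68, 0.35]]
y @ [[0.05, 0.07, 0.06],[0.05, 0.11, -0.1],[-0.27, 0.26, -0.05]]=[[-0.01, 0.23, -0.04], [0.48, -0.29, 0.01], [-0.12, -0.04, 0.0], [0.15, 0.23, -0.09], [-0.14, -0.0, 0.03]]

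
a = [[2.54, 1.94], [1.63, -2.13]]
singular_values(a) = [3.2, 2.68]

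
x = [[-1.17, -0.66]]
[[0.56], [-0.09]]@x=[[-0.66,-0.37], [0.11,0.06]]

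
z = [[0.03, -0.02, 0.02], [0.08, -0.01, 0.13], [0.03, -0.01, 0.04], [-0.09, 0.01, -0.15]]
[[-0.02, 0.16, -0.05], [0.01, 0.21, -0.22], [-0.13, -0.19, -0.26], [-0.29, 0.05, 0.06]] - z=[[-0.05, 0.18, -0.07], [-0.07, 0.22, -0.35], [-0.16, -0.18, -0.30], [-0.2, 0.04, 0.21]]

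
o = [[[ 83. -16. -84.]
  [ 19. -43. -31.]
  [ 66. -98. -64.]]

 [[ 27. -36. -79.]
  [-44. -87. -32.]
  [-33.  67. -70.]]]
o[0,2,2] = -64.0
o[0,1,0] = 19.0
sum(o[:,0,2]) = -163.0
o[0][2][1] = -98.0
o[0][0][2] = -84.0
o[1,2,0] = -33.0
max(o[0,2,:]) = 66.0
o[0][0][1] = -16.0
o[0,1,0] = 19.0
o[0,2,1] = -98.0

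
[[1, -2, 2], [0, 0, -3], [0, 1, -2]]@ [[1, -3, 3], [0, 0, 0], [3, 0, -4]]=[[7, -3, -5], [-9, 0, 12], [-6, 0, 8]]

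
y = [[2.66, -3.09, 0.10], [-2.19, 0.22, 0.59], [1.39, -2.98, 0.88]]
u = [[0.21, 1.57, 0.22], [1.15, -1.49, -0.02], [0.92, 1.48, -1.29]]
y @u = [[-2.90, 8.93, 0.52], [0.34, -2.89, -1.25], [-2.33, 7.92, -0.77]]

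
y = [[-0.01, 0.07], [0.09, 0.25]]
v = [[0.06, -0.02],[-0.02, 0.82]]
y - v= [[-0.07, 0.09], [0.11, -0.57]]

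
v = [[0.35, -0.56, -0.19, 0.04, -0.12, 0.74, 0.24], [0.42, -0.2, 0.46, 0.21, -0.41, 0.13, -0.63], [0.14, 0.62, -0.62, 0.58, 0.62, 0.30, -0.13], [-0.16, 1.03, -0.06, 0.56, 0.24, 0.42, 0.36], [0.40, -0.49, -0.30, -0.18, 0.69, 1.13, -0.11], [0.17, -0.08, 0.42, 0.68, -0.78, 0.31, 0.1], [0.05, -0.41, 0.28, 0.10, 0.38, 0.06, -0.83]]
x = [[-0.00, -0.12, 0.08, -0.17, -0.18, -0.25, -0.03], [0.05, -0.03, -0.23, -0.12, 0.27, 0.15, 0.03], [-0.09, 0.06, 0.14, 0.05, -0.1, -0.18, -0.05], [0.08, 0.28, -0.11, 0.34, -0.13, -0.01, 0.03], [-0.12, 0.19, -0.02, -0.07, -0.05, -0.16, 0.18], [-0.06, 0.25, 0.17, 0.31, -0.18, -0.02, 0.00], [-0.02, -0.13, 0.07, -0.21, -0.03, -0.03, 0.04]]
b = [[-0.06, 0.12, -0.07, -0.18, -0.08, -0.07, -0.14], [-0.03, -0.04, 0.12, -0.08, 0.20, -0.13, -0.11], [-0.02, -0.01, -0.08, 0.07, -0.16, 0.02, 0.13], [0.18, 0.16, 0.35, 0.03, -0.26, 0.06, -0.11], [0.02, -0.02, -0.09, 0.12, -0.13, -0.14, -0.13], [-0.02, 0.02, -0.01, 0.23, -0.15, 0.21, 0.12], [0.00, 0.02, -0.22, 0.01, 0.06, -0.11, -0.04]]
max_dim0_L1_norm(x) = 1.27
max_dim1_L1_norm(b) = 1.15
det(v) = -0.01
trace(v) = 0.26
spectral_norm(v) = 1.83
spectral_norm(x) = 0.73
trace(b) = -0.11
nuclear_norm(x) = 1.99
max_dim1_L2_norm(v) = 1.51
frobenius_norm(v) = 3.21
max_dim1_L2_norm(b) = 0.51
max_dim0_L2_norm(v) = 1.49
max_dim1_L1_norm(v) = 3.3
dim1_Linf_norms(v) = [0.74, 0.63, 0.62, 1.03, 1.13, 0.78, 0.83]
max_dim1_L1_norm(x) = 0.99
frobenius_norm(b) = 0.88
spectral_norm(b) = 0.58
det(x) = -0.00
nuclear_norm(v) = 7.04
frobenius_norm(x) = 1.02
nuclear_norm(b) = 1.92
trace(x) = 0.42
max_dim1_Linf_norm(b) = 0.35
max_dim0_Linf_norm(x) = 0.34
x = b @ v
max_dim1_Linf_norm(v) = 1.13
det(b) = -0.00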